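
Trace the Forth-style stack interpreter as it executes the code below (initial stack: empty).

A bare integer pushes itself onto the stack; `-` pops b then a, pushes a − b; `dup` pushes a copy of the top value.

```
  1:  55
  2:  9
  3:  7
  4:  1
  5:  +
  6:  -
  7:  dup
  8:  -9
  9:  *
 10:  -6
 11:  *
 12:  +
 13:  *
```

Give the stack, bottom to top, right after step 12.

55  → [55]
9   → [55, 9]
7   → [55, 9, 7]
1   → [55, 9, 7, 1]
+   → [55, 9, 8]
-   → [55, 1]
dup → [55, 1, 1]
-9  → [55, 1, 1, -9]
*   → [55, 1, -9]
-6  → [55, 1, -9, -6]
*   → [55, 1, 54]
+   → [55, 55]

[55, 55]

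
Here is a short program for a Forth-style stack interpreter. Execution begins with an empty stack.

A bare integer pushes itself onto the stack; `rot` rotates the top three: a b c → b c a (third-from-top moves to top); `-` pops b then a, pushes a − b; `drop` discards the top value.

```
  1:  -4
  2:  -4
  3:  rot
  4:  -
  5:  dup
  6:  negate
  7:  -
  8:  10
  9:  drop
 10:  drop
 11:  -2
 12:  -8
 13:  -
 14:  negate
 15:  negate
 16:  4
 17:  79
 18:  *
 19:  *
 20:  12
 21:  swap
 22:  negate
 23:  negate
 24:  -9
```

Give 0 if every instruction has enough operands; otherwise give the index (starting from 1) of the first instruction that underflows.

-4  [-4]
-4  [-4, -4]
rot  — needs 3 operands, stack has 2 → underflow

3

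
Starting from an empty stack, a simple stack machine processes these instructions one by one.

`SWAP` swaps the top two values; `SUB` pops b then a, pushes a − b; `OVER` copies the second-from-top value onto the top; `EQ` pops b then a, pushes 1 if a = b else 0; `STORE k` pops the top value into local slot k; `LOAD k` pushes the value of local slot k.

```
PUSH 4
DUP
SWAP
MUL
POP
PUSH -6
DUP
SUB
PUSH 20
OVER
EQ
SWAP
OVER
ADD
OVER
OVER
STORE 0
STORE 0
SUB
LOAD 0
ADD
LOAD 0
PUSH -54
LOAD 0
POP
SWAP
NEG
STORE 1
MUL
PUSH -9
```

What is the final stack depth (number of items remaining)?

PUSH 4   : [4]
DUP      : [4, 4]
SWAP     : [4, 4]
MUL      : [16]
POP      : []
PUSH -6  : [-6]
DUP      : [-6, -6]
SUB      : [0]
PUSH 20  : [0, 20]
OVER     : [0, 20, 0]
EQ       : [0, 0]
SWAP     : [0, 0]
OVER     : [0, 0, 0]
ADD      : [0, 0]
OVER     : [0, 0, 0]
OVER     : [0, 0, 0, 0]
STORE 0  : [0, 0, 0]
STORE 0  : [0, 0]
SUB      : [0]
LOAD 0   : [0, 0]
ADD      : [0]
LOAD 0   : [0, 0]
PUSH -54 : [0, 0, -54]
LOAD 0   : [0, 0, -54, 0]
POP      : [0, 0, -54]
SWAP     : [0, -54, 0]
NEG      : [0, -54, 0]
STORE 1  : [0, -54]
MUL      : [0]
PUSH -9  : [0, -9]

2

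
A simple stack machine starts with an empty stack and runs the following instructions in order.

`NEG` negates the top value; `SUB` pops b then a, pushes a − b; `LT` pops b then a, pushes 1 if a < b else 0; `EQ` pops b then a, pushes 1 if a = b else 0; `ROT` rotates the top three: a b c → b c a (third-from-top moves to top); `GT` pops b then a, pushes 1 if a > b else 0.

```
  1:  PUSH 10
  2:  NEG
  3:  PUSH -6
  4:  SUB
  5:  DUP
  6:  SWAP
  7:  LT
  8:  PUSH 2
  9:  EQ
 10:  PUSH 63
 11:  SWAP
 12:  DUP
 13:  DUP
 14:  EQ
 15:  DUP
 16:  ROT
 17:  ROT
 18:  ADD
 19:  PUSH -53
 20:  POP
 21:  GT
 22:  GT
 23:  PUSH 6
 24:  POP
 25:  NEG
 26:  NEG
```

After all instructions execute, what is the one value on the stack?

1

PUSH 10  → [10]
NEG      → [-10]
PUSH -6  → [-10, -6]
SUB      → [-4]
DUP      → [-4, -4]
SWAP     → [-4, -4]
LT       → [0]
PUSH 2   → [0, 2]
EQ       → [0]
PUSH 63  → [0, 63]
SWAP     → [63, 0]
DUP      → [63, 0, 0]
DUP      → [63, 0, 0, 0]
EQ       → [63, 0, 1]
DUP      → [63, 0, 1, 1]
ROT      → [63, 1, 1, 0]
ROT      → [63, 1, 0, 1]
ADD      → [63, 1, 1]
PUSH -53 → [63, 1, 1, -53]
POP      → [63, 1, 1]
GT       → [63, 0]
GT       → [1]
PUSH 6   → [1, 6]
POP      → [1]
NEG      → [-1]
NEG      → [1]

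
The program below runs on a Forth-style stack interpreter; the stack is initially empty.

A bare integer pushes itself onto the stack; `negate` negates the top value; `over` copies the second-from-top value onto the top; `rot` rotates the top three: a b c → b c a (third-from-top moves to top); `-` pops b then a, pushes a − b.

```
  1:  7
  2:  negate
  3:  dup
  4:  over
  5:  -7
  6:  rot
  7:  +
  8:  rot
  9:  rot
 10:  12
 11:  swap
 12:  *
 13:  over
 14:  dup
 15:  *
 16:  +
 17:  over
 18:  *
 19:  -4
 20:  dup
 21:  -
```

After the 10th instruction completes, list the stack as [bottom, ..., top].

7      : 7
negate : -7
dup    : -7 -7
over   : -7 -7 -7
-7     : -7 -7 -7 -7
rot    : -7 -7 -7 -7
+      : -7 -7 -14
rot    : -7 -14 -7
rot    : -14 -7 -7
12     : -14 -7 -7 12

[-14, -7, -7, 12]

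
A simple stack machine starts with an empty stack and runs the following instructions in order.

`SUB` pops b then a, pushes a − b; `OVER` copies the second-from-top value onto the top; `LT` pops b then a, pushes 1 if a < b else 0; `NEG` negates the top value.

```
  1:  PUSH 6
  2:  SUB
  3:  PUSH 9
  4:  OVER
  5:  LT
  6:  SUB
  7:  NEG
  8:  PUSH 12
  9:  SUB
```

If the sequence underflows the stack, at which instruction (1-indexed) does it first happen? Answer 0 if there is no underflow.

2

PUSH 6 -> [6]
SUB  — needs 2 operands, stack has 1 → underflow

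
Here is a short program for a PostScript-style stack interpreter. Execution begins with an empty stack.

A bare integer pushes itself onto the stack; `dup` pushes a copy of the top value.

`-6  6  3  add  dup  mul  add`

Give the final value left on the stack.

75

-6  : -6
6   : -6 6
3   : -6 6 3
add : -6 9
dup : -6 9 9
mul : -6 81
add : 75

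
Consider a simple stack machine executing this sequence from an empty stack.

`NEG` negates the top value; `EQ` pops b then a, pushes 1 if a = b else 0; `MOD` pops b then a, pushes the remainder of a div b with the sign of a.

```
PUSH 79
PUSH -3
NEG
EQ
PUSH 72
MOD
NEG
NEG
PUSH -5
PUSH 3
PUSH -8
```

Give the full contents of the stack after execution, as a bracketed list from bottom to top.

PUSH 79 -> [79]
PUSH -3 -> [79, -3]
NEG     -> [79, 3]
EQ      -> [0]
PUSH 72 -> [0, 72]
MOD     -> [0]
NEG     -> [0]
NEG     -> [0]
PUSH -5 -> [0, -5]
PUSH 3  -> [0, -5, 3]
PUSH -8 -> [0, -5, 3, -8]

[0, -5, 3, -8]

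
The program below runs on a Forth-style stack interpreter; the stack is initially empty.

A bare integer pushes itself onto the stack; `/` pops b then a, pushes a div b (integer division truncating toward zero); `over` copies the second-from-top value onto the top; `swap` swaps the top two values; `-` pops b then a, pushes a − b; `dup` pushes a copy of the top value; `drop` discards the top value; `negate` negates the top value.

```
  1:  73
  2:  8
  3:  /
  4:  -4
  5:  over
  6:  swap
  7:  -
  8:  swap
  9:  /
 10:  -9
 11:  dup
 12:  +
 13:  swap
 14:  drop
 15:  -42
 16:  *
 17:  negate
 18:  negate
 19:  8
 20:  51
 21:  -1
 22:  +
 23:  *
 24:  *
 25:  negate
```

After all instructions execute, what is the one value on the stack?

-302400

73     → 73
8      → 73 8
/      → 9
-4     → 9 -4
over   → 9 -4 9
swap   → 9 9 -4
-      → 9 13
swap   → 13 9
/      → 1
-9     → 1 -9
dup    → 1 -9 -9
+      → 1 -18
swap   → -18 1
drop   → -18
-42    → -18 -42
*      → 756
negate → -756
negate → 756
8      → 756 8
51     → 756 8 51
-1     → 756 8 51 -1
+      → 756 8 50
*      → 756 400
*      → 302400
negate → -302400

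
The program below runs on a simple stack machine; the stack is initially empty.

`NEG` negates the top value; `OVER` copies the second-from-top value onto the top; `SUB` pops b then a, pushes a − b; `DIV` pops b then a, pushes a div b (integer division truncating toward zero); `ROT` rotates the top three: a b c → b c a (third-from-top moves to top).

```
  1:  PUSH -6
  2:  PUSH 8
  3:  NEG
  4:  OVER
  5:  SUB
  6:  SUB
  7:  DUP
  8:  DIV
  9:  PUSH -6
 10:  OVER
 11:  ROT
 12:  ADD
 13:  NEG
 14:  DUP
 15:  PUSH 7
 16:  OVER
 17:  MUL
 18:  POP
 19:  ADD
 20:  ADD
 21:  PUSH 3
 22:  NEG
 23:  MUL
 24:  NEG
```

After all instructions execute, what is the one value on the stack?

PUSH -6  -6
PUSH 8   -6 8
NEG      -6 -8
OVER     -6 -8 -6
SUB      -6 -2
SUB      -4
DUP      -4 -4
DIV      1
PUSH -6  1 -6
OVER     1 -6 1
ROT      -6 1 1
ADD      -6 2
NEG      -6 -2
DUP      -6 -2 -2
PUSH 7   -6 -2 -2 7
OVER     -6 -2 -2 7 -2
MUL      -6 -2 -2 -14
POP      -6 -2 -2
ADD      -6 -4
ADD      -10
PUSH 3   -10 3
NEG      -10 -3
MUL      30
NEG      -30

-30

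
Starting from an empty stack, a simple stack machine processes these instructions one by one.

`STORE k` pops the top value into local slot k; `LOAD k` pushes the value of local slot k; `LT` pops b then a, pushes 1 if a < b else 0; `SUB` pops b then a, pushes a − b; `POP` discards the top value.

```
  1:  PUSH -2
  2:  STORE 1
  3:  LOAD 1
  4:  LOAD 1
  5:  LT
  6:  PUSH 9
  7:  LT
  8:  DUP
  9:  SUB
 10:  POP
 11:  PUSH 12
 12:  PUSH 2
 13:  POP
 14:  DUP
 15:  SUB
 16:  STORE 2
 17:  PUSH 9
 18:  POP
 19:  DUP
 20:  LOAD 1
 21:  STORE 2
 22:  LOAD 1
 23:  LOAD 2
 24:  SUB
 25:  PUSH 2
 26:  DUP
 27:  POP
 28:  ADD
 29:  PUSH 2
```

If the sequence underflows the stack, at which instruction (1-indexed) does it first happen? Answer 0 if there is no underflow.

PUSH -2 -> [-2]
STORE 1 -> []
LOAD 1  -> [-2]
LOAD 1  -> [-2, -2]
LT      -> [0]
PUSH 9  -> [0, 9]
LT      -> [1]
DUP     -> [1, 1]
SUB     -> [0]
POP     -> []
PUSH 12 -> [12]
PUSH 2  -> [12, 2]
POP     -> [12]
DUP     -> [12, 12]
SUB     -> [0]
STORE 2 -> []
PUSH 9  -> [9]
POP     -> []
DUP  — needs 1 operand, stack has 0 → underflow

19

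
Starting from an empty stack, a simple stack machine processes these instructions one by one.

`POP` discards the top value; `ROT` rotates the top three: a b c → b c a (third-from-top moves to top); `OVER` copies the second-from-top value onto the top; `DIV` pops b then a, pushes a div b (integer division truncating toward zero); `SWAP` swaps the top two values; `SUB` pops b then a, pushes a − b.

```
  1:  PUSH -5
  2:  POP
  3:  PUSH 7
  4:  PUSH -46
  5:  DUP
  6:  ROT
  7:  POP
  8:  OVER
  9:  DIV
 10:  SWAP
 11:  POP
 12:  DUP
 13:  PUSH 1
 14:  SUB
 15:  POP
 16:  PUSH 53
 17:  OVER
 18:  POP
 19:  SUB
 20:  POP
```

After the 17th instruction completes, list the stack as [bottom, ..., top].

PUSH -5  : [-5]
POP      : []
PUSH 7   : [7]
PUSH -46 : [7, -46]
DUP      : [7, -46, -46]
ROT      : [-46, -46, 7]
POP      : [-46, -46]
OVER     : [-46, -46, -46]
DIV      : [-46, 1]
SWAP     : [1, -46]
POP      : [1]
DUP      : [1, 1]
PUSH 1   : [1, 1, 1]
SUB      : [1, 0]
POP      : [1]
PUSH 53  : [1, 53]
OVER     : [1, 53, 1]

[1, 53, 1]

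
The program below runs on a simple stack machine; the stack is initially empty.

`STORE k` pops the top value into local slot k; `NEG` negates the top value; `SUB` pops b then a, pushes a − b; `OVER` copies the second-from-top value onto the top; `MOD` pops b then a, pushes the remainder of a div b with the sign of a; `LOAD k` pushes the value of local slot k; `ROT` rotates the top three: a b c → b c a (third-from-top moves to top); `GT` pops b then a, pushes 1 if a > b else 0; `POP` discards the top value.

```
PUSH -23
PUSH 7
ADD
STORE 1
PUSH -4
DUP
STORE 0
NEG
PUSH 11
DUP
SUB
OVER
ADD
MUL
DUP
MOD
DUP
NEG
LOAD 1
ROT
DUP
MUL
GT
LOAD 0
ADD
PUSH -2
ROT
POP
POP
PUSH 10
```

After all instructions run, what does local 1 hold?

PUSH -23 → [-23]
PUSH 7   → [-23, 7]
ADD      → [-16]
STORE 1  → []
PUSH -4  → [-4]
DUP      → [-4, -4]
STORE 0  → [-4]
NEG      → [4]
PUSH 11  → [4, 11]
DUP      → [4, 11, 11]
SUB      → [4, 0]
OVER     → [4, 0, 4]
ADD      → [4, 4]
MUL      → [16]
DUP      → [16, 16]
MOD      → [0]
DUP      → [0, 0]
NEG      → [0, 0]
LOAD 1   → [0, 0, -16]
ROT      → [0, -16, 0]
DUP      → [0, -16, 0, 0]
MUL      → [0, -16, 0]
GT       → [0, 0]
LOAD 0   → [0, 0, -4]
ADD      → [0, -4]
PUSH -2  → [0, -4, -2]
ROT      → [-4, -2, 0]
POP      → [-4, -2]
POP      → [-4]
PUSH 10  → [-4, 10]

-16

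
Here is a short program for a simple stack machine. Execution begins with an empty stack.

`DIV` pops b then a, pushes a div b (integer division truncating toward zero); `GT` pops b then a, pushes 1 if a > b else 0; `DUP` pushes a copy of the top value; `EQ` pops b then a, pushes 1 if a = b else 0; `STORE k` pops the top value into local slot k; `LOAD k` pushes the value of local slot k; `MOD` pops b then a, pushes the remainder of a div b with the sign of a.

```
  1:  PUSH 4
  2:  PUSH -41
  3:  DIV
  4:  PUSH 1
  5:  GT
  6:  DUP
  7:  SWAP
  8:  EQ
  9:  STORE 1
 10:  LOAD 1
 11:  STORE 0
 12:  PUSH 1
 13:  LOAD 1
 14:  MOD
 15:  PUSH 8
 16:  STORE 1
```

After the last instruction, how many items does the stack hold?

PUSH 4   : 4
PUSH -41 : 4 -41
DIV      : 0
PUSH 1   : 0 1
GT       : 0
DUP      : 0 0
SWAP     : 0 0
EQ       : 1
STORE 1  : (empty)
LOAD 1   : 1
STORE 0  : (empty)
PUSH 1   : 1
LOAD 1   : 1 1
MOD      : 0
PUSH 8   : 0 8
STORE 1  : 0

1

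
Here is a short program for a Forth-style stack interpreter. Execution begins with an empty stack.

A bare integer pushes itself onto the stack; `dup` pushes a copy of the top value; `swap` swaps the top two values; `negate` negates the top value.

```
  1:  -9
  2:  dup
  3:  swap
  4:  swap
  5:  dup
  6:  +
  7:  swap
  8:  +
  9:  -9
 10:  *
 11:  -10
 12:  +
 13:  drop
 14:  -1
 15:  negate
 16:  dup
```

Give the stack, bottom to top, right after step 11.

-9   → [-9]
dup  → [-9, -9]
swap → [-9, -9]
swap → [-9, -9]
dup  → [-9, -9, -9]
+    → [-9, -18]
swap → [-18, -9]
+    → [-27]
-9   → [-27, -9]
*    → [243]
-10  → [243, -10]

[243, -10]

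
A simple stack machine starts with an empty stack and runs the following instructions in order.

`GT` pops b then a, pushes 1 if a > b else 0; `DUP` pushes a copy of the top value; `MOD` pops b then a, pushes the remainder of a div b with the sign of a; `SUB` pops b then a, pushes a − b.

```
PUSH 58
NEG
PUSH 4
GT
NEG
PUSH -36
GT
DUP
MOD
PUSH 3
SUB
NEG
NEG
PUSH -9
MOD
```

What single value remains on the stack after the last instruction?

-3

PUSH 58   [58]
NEG       [-58]
PUSH 4    [-58, 4]
GT        [0]
NEG       [0]
PUSH -36  [0, -36]
GT        [1]
DUP       [1, 1]
MOD       [0]
PUSH 3    [0, 3]
SUB       [-3]
NEG       [3]
NEG       [-3]
PUSH -9   [-3, -9]
MOD       [-3]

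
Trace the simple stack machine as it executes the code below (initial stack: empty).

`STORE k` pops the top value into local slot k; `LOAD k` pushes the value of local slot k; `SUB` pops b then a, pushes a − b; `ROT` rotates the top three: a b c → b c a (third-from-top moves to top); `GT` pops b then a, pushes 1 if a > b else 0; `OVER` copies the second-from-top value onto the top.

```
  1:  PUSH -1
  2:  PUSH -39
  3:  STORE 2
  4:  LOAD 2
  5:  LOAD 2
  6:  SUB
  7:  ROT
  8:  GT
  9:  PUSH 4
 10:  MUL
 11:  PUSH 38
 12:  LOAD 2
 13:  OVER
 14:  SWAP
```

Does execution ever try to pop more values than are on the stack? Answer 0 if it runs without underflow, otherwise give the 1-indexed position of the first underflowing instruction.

7

PUSH -1  → [-1]
PUSH -39 → [-1, -39]
STORE 2  → [-1]
LOAD 2   → [-1, -39]
LOAD 2   → [-1, -39, -39]
SUB      → [-1, 0]
ROT  — needs 3 operands, stack has 2 → underflow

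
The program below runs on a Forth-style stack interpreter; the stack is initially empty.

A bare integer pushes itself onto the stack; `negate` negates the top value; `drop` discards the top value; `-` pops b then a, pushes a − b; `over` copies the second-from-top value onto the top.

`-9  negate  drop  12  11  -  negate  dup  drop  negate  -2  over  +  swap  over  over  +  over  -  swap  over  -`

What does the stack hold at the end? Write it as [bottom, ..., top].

-9     : -9
negate : 9
drop   : (empty)
12     : 12
11     : 12 11
-      : 1
negate : -1
dup    : -1 -1
drop   : -1
negate : 1
-2     : 1 -2
over   : 1 -2 1
+      : 1 -1
swap   : -1 1
over   : -1 1 -1
over   : -1 1 -1 1
+      : -1 1 0
over   : -1 1 0 1
-      : -1 1 -1
swap   : -1 -1 1
over   : -1 -1 1 -1
-      : -1 -1 2

[-1, -1, 2]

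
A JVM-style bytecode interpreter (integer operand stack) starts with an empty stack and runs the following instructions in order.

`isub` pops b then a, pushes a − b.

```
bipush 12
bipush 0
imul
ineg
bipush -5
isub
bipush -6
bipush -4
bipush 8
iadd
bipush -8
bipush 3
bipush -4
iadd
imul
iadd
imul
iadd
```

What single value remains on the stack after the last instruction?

-67

bipush 12  [12]
bipush 0   [12, 0]
imul       [0]
ineg       [0]
bipush -5  [0, -5]
isub       [5]
bipush -6  [5, -6]
bipush -4  [5, -6, -4]
bipush 8   [5, -6, -4, 8]
iadd       [5, -6, 4]
bipush -8  [5, -6, 4, -8]
bipush 3   [5, -6, 4, -8, 3]
bipush -4  [5, -6, 4, -8, 3, -4]
iadd       [5, -6, 4, -8, -1]
imul       [5, -6, 4, 8]
iadd       [5, -6, 12]
imul       [5, -72]
iadd       [-67]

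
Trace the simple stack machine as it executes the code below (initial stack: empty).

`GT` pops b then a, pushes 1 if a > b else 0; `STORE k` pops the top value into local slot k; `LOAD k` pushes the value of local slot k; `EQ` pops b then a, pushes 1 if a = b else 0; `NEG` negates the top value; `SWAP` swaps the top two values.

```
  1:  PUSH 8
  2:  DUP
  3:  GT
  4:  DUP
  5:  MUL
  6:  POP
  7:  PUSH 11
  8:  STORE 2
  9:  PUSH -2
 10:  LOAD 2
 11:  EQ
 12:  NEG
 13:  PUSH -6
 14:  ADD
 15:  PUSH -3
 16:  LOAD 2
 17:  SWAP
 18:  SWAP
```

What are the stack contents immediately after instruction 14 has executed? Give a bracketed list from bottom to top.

[-6]

PUSH 8   8
DUP      8 8
GT       0
DUP      0 0
MUL      0
POP      (empty)
PUSH 11  11
STORE 2  (empty)
PUSH -2  -2
LOAD 2   -2 11
EQ       0
NEG      0
PUSH -6  0 -6
ADD      -6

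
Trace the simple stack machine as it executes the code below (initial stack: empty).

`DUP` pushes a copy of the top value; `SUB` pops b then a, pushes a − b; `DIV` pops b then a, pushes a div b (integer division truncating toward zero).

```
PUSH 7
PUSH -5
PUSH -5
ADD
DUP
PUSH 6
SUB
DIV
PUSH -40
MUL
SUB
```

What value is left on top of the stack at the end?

PUSH 7   -> 7
PUSH -5  -> 7 -5
PUSH -5  -> 7 -5 -5
ADD      -> 7 -10
DUP      -> 7 -10 -10
PUSH 6   -> 7 -10 -10 6
SUB      -> 7 -10 -16
DIV      -> 7 0
PUSH -40 -> 7 0 -40
MUL      -> 7 0
SUB      -> 7

7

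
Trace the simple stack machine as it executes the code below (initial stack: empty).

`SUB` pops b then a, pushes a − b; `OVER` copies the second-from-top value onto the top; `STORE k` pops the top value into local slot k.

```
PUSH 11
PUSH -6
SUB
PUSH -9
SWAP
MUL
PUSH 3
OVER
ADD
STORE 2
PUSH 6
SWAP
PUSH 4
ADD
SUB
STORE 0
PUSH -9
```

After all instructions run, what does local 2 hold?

-150

PUSH 11 : 11
PUSH -6 : 11 -6
SUB     : 17
PUSH -9 : 17 -9
SWAP    : -9 17
MUL     : -153
PUSH 3  : -153 3
OVER    : -153 3 -153
ADD     : -153 -150
STORE 2 : -153
PUSH 6  : -153 6
SWAP    : 6 -153
PUSH 4  : 6 -153 4
ADD     : 6 -149
SUB     : 155
STORE 0 : (empty)
PUSH -9 : -9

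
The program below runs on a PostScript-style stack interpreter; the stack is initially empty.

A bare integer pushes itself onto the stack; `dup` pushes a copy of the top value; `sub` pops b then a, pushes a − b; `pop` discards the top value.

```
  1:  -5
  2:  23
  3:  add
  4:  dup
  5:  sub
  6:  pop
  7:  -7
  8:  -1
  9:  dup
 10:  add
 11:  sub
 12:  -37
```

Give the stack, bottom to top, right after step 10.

-5   -5
23   -5 23
add  18
dup  18 18
sub  0
pop  (empty)
-7   -7
-1   -7 -1
dup  -7 -1 -1
add  -7 -2

[-7, -2]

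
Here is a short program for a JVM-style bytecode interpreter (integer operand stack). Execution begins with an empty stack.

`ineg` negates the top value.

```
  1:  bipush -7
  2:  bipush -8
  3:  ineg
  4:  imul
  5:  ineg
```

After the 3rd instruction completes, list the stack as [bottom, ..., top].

[-7, 8]

bipush -7  [-7]
bipush -8  [-7, -8]
ineg       [-7, 8]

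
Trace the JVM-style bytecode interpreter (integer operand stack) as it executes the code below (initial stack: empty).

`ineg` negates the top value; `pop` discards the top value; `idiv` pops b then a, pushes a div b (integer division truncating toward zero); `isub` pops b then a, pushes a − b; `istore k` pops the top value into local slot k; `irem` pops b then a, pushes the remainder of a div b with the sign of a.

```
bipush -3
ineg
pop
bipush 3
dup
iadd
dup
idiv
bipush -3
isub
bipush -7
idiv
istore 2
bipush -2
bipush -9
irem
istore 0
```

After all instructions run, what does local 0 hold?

bipush -3 : [-3]
ineg      : [3]
pop       : []
bipush 3  : [3]
dup       : [3, 3]
iadd      : [6]
dup       : [6, 6]
idiv      : [1]
bipush -3 : [1, -3]
isub      : [4]
bipush -7 : [4, -7]
idiv      : [0]
istore 2  : []
bipush -2 : [-2]
bipush -9 : [-2, -9]
irem      : [-2]
istore 0  : []

-2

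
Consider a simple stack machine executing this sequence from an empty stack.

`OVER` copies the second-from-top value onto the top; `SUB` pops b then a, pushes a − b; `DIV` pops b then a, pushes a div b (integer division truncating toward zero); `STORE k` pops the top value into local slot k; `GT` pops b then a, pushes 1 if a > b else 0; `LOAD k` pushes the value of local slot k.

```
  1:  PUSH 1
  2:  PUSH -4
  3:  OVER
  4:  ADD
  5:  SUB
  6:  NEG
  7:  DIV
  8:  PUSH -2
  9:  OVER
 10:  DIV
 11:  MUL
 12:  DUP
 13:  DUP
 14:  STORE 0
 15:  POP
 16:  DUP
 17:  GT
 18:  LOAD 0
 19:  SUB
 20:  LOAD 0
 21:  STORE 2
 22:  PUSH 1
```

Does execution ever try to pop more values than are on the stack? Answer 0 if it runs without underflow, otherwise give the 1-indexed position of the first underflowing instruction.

7

PUSH 1  -> 1
PUSH -4 -> 1 -4
OVER    -> 1 -4 1
ADD     -> 1 -3
SUB     -> 4
NEG     -> -4
DIV  — needs 2 operands, stack has 1 → underflow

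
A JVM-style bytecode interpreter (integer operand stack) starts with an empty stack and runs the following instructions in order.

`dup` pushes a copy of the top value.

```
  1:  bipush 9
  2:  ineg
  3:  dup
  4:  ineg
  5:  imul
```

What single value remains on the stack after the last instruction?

bipush 9 → [9]
ineg     → [-9]
dup      → [-9, -9]
ineg     → [-9, 9]
imul     → [-81]

-81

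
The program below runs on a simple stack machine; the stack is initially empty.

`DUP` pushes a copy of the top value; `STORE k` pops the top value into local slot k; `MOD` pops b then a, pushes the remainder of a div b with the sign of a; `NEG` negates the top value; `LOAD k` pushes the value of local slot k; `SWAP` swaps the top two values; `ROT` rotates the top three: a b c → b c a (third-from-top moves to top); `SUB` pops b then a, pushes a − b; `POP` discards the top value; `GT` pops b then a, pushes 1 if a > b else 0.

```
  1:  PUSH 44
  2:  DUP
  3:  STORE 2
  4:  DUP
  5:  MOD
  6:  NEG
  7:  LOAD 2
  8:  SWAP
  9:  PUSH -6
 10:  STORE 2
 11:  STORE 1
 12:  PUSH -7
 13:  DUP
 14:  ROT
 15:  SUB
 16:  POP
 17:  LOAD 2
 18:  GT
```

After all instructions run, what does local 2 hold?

PUSH 44  [44]
DUP      [44, 44]
STORE 2  [44]
DUP      [44, 44]
MOD      [0]
NEG      [0]
LOAD 2   [0, 44]
SWAP     [44, 0]
PUSH -6  [44, 0, -6]
STORE 2  [44, 0]
STORE 1  [44]
PUSH -7  [44, -7]
DUP      [44, -7, -7]
ROT      [-7, -7, 44]
SUB      [-7, -51]
POP      [-7]
LOAD 2   [-7, -6]
GT       [0]

-6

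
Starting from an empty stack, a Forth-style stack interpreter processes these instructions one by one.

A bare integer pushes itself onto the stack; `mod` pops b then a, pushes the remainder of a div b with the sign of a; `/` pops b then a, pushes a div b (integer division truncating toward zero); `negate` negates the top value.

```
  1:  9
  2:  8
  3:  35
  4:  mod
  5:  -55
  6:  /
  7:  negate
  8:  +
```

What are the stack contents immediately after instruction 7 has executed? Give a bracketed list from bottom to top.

9       [9]
8       [9, 8]
35      [9, 8, 35]
mod     [9, 8]
-55     [9, 8, -55]
/       [9, 0]
negate  [9, 0]

[9, 0]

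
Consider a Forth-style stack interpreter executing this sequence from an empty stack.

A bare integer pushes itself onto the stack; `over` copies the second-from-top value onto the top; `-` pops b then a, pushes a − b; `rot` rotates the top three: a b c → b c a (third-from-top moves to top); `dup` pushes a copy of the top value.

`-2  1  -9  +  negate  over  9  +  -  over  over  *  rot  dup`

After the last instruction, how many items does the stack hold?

4

-2     : [-2]
1      : [-2, 1]
-9     : [-2, 1, -9]
+      : [-2, -8]
negate : [-2, 8]
over   : [-2, 8, -2]
9      : [-2, 8, -2, 9]
+      : [-2, 8, 7]
-      : [-2, 1]
over   : [-2, 1, -2]
over   : [-2, 1, -2, 1]
*      : [-2, 1, -2]
rot    : [1, -2, -2]
dup    : [1, -2, -2, -2]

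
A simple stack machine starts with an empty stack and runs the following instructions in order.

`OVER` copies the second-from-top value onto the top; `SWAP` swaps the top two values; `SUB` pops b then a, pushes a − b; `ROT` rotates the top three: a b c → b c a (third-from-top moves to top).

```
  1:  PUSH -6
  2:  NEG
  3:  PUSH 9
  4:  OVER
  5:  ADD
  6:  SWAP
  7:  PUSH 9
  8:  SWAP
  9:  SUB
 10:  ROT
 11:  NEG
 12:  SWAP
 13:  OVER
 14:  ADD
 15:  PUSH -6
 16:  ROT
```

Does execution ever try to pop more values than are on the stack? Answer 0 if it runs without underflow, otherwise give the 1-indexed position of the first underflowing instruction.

PUSH -6 -> [-6]
NEG     -> [6]
PUSH 9  -> [6, 9]
OVER    -> [6, 9, 6]
ADD     -> [6, 15]
SWAP    -> [15, 6]
PUSH 9  -> [15, 6, 9]
SWAP    -> [15, 9, 6]
SUB     -> [15, 3]
ROT  — needs 3 operands, stack has 2 → underflow

10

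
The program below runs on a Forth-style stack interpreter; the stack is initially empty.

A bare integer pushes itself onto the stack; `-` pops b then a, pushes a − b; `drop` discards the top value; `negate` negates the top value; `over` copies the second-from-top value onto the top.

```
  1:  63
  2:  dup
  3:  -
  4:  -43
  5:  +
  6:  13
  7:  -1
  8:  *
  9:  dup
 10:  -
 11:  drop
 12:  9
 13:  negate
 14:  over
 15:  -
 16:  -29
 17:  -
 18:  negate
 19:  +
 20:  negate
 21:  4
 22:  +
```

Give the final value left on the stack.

63     → [63]
dup    → [63, 63]
-      → [0]
-43    → [0, -43]
+      → [-43]
13     → [-43, 13]
-1     → [-43, 13, -1]
*      → [-43, -13]
dup    → [-43, -13, -13]
-      → [-43, 0]
drop   → [-43]
9      → [-43, 9]
negate → [-43, -9]
over   → [-43, -9, -43]
-      → [-43, 34]
-29    → [-43, 34, -29]
-      → [-43, 63]
negate → [-43, -63]
+      → [-106]
negate → [106]
4      → [106, 4]
+      → [110]

110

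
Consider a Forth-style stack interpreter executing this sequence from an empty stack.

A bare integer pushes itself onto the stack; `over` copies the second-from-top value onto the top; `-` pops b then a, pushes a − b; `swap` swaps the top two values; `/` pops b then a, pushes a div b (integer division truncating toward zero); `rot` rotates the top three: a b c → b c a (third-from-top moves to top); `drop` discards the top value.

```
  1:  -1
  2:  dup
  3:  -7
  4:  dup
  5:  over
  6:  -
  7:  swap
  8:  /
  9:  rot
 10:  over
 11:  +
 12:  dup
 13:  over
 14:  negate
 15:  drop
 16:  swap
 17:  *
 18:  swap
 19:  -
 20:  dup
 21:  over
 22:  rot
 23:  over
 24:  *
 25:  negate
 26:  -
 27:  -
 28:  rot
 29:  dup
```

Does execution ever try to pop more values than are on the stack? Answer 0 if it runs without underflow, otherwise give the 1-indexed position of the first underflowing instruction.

-1     -> -1
dup    -> -1 -1
-7     -> -1 -1 -7
dup    -> -1 -1 -7 -7
over   -> -1 -1 -7 -7 -7
-      -> -1 -1 -7 0
swap   -> -1 -1 0 -7
/      -> -1 -1 0
rot    -> -1 0 -1
over   -> -1 0 -1 0
+      -> -1 0 -1
dup    -> -1 0 -1 -1
over   -> -1 0 -1 -1 -1
negate -> -1 0 -1 -1 1
drop   -> -1 0 -1 -1
swap   -> -1 0 -1 -1
*      -> -1 0 1
swap   -> -1 1 0
-      -> -1 1
dup    -> -1 1 1
over   -> -1 1 1 1
rot    -> -1 1 1 1
over   -> -1 1 1 1 1
*      -> -1 1 1 1
negate -> -1 1 1 -1
-      -> -1 1 2
-      -> -1 -1
rot  — needs 3 operands, stack has 2 → underflow

28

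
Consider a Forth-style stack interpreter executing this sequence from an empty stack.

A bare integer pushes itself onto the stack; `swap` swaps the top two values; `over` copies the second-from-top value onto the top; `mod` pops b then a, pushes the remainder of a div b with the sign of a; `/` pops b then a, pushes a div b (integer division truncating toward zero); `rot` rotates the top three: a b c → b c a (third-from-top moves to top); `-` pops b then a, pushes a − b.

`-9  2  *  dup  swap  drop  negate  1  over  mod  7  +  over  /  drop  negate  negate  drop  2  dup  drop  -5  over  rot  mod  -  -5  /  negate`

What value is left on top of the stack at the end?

-9     -> [-9]
2      -> [-9, 2]
*      -> [-18]
dup    -> [-18, -18]
swap   -> [-18, -18]
drop   -> [-18]
negate -> [18]
1      -> [18, 1]
over   -> [18, 1, 18]
mod    -> [18, 1]
7      -> [18, 1, 7]
+      -> [18, 8]
over   -> [18, 8, 18]
/      -> [18, 0]
drop   -> [18]
negate -> [-18]
negate -> [18]
drop   -> []
2      -> [2]
dup    -> [2, 2]
drop   -> [2]
-5     -> [2, -5]
over   -> [2, -5, 2]
rot    -> [-5, 2, 2]
mod    -> [-5, 0]
-      -> [-5]
-5     -> [-5, -5]
/      -> [1]
negate -> [-1]

-1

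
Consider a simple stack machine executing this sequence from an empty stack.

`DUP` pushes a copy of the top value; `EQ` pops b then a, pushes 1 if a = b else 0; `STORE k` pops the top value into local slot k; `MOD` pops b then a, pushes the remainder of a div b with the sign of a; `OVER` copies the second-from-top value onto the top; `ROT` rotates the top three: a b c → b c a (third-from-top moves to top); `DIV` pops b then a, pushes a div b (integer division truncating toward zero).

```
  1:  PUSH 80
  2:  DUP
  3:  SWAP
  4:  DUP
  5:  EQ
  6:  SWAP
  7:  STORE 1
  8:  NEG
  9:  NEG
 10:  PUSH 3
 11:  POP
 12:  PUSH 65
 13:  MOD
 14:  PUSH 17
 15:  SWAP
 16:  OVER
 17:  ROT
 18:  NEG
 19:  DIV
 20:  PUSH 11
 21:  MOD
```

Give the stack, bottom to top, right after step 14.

[1, 17]

PUSH 80 : [80]
DUP     : [80, 80]
SWAP    : [80, 80]
DUP     : [80, 80, 80]
EQ      : [80, 1]
SWAP    : [1, 80]
STORE 1 : [1]
NEG     : [-1]
NEG     : [1]
PUSH 3  : [1, 3]
POP     : [1]
PUSH 65 : [1, 65]
MOD     : [1]
PUSH 17 : [1, 17]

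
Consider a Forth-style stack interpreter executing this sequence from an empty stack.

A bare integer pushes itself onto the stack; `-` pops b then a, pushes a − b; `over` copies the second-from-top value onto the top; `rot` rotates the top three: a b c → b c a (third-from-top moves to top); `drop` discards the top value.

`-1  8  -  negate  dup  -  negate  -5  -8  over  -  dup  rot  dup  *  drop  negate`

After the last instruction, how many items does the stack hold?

3

-1     -> [-1]
8      -> [-1, 8]
-      -> [-9]
negate -> [9]
dup    -> [9, 9]
-      -> [0]
negate -> [0]
-5     -> [0, -5]
-8     -> [0, -5, -8]
over   -> [0, -5, -8, -5]
-      -> [0, -5, -3]
dup    -> [0, -5, -3, -3]
rot    -> [0, -3, -3, -5]
dup    -> [0, -3, -3, -5, -5]
*      -> [0, -3, -3, 25]
drop   -> [0, -3, -3]
negate -> [0, -3, 3]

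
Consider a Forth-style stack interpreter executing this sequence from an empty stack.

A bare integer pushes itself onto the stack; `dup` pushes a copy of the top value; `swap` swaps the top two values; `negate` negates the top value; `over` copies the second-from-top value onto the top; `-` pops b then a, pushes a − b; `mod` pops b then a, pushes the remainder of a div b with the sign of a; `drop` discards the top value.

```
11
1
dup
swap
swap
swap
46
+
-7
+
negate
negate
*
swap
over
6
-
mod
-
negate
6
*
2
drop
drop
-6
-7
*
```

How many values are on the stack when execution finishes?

1

11     → 11
1      → 11 1
dup    → 11 1 1
swap   → 11 1 1
swap   → 11 1 1
swap   → 11 1 1
46     → 11 1 1 46
+      → 11 1 47
-7     → 11 1 47 -7
+      → 11 1 40
negate → 11 1 -40
negate → 11 1 40
*      → 11 40
swap   → 40 11
over   → 40 11 40
6      → 40 11 40 6
-      → 40 11 34
mod    → 40 11
-      → 29
negate → -29
6      → -29 6
*      → -174
2      → -174 2
drop   → -174
drop   → (empty)
-6     → -6
-7     → -6 -7
*      → 42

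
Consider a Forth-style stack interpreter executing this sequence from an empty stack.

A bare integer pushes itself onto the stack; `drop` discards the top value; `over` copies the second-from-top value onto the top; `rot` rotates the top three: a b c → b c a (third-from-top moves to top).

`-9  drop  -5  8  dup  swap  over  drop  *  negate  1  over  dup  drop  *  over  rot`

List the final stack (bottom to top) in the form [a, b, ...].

[-5, -64, -64, -64]

-9     : -9
drop   : (empty)
-5     : -5
8      : -5 8
dup    : -5 8 8
swap   : -5 8 8
over   : -5 8 8 8
drop   : -5 8 8
*      : -5 64
negate : -5 -64
1      : -5 -64 1
over   : -5 -64 1 -64
dup    : -5 -64 1 -64 -64
drop   : -5 -64 1 -64
*      : -5 -64 -64
over   : -5 -64 -64 -64
rot    : -5 -64 -64 -64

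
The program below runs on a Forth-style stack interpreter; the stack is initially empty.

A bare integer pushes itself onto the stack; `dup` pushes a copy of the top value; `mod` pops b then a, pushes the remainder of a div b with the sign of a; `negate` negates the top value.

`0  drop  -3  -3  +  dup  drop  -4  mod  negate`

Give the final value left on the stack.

0      -> 0
drop   -> (empty)
-3     -> -3
-3     -> -3 -3
+      -> -6
dup    -> -6 -6
drop   -> -6
-4     -> -6 -4
mod    -> -2
negate -> 2

2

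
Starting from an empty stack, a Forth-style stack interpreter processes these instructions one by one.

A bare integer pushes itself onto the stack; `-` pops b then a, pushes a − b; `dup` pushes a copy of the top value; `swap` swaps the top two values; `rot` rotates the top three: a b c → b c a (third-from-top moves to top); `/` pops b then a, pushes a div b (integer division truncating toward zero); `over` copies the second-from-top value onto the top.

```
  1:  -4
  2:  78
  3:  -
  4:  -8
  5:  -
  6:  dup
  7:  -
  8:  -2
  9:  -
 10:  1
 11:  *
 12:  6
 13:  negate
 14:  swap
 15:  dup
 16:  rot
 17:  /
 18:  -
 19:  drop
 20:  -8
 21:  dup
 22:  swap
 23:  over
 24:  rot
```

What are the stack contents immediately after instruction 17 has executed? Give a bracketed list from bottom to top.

[2, 0]

-4     → [-4]
78     → [-4, 78]
-      → [-82]
-8     → [-82, -8]
-      → [-74]
dup    → [-74, -74]
-      → [0]
-2     → [0, -2]
-      → [2]
1      → [2, 1]
*      → [2]
6      → [2, 6]
negate → [2, -6]
swap   → [-6, 2]
dup    → [-6, 2, 2]
rot    → [2, 2, -6]
/      → [2, 0]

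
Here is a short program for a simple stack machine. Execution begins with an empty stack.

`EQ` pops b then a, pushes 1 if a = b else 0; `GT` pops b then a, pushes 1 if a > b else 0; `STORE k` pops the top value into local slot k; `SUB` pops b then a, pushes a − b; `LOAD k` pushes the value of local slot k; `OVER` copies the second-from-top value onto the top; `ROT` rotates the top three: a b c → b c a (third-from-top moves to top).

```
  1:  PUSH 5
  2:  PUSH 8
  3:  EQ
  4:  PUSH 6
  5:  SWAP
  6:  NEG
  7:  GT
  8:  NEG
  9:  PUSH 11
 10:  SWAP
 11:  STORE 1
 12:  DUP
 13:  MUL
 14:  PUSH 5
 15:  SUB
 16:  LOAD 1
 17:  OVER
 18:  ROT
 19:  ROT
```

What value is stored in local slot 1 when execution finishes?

-1

PUSH 5  → [5]
PUSH 8  → [5, 8]
EQ      → [0]
PUSH 6  → [0, 6]
SWAP    → [6, 0]
NEG     → [6, 0]
GT      → [1]
NEG     → [-1]
PUSH 11 → [-1, 11]
SWAP    → [11, -1]
STORE 1 → [11]
DUP     → [11, 11]
MUL     → [121]
PUSH 5  → [121, 5]
SUB     → [116]
LOAD 1  → [116, -1]
OVER    → [116, -1, 116]
ROT     → [-1, 116, 116]
ROT     → [116, 116, -1]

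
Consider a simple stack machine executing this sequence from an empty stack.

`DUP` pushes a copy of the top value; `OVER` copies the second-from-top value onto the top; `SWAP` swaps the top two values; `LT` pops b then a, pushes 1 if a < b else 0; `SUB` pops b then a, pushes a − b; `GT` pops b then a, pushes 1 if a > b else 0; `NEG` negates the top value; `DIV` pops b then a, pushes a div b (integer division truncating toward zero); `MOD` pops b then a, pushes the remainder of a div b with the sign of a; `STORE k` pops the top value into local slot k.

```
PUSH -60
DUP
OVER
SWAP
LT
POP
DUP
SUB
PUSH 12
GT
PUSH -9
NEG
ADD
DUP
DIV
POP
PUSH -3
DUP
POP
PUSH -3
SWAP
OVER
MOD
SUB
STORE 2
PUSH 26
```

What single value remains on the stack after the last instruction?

26

PUSH -60 : -60
DUP      : -60 -60
OVER     : -60 -60 -60
SWAP     : -60 -60 -60
LT       : -60 0
POP      : -60
DUP      : -60 -60
SUB      : 0
PUSH 12  : 0 12
GT       : 0
PUSH -9  : 0 -9
NEG      : 0 9
ADD      : 9
DUP      : 9 9
DIV      : 1
POP      : (empty)
PUSH -3  : -3
DUP      : -3 -3
POP      : -3
PUSH -3  : -3 -3
SWAP     : -3 -3
OVER     : -3 -3 -3
MOD      : -3 0
SUB      : -3
STORE 2  : (empty)
PUSH 26  : 26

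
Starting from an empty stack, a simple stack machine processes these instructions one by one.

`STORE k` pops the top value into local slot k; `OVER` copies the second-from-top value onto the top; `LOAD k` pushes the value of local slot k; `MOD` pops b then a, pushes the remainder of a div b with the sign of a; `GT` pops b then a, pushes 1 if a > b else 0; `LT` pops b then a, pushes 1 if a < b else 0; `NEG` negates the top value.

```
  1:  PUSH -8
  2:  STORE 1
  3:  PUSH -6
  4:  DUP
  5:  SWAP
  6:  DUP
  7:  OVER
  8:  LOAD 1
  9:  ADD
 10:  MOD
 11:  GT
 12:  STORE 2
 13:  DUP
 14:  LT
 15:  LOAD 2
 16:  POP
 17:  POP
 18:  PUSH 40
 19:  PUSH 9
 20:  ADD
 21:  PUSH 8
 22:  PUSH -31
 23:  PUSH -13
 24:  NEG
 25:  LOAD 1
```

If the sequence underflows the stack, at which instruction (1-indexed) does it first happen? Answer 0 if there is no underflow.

PUSH -8   [-8]
STORE 1   []
PUSH -6   [-6]
DUP       [-6, -6]
SWAP      [-6, -6]
DUP       [-6, -6, -6]
OVER      [-6, -6, -6, -6]
LOAD 1    [-6, -6, -6, -6, -8]
ADD       [-6, -6, -6, -14]
MOD       [-6, -6, -6]
GT        [-6, 0]
STORE 2   [-6]
DUP       [-6, -6]
LT        [0]
LOAD 2    [0, 0]
POP       [0]
POP       []
PUSH 40   [40]
PUSH 9    [40, 9]
ADD       [49]
PUSH 8    [49, 8]
PUSH -31  [49, 8, -31]
PUSH -13  [49, 8, -31, -13]
NEG       [49, 8, -31, 13]
LOAD 1    [49, 8, -31, 13, -8]

0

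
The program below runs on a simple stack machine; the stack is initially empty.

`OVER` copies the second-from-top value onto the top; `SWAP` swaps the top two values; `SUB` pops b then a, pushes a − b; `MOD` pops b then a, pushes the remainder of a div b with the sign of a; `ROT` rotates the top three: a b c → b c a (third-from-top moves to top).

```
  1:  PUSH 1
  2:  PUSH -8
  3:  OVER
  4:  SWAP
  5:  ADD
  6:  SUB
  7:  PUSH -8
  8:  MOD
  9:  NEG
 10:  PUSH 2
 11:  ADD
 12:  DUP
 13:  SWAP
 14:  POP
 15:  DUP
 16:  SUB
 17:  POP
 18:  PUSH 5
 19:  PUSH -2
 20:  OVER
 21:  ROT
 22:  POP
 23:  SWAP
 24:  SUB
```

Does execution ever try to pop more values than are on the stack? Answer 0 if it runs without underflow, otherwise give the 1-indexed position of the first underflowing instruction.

PUSH 1  : 1
PUSH -8 : 1 -8
OVER    : 1 -8 1
SWAP    : 1 1 -8
ADD     : 1 -7
SUB     : 8
PUSH -8 : 8 -8
MOD     : 0
NEG     : 0
PUSH 2  : 0 2
ADD     : 2
DUP     : 2 2
SWAP    : 2 2
POP     : 2
DUP     : 2 2
SUB     : 0
POP     : (empty)
PUSH 5  : 5
PUSH -2 : 5 -2
OVER    : 5 -2 5
ROT     : -2 5 5
POP     : -2 5
SWAP    : 5 -2
SUB     : 7

0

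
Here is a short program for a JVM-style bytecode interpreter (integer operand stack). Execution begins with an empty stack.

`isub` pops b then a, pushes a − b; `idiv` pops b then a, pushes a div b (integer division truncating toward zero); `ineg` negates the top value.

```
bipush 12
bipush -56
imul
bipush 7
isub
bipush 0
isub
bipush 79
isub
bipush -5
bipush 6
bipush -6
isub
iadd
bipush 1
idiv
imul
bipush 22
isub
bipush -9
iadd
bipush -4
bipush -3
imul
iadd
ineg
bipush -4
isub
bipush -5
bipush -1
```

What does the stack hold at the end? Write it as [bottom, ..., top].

bipush 12  -> 12
bipush -56 -> 12 -56
imul       -> -672
bipush 7   -> -672 7
isub       -> -679
bipush 0   -> -679 0
isub       -> -679
bipush 79  -> -679 79
isub       -> -758
bipush -5  -> -758 -5
bipush 6   -> -758 -5 6
bipush -6  -> -758 -5 6 -6
isub       -> -758 -5 12
iadd       -> -758 7
bipush 1   -> -758 7 1
idiv       -> -758 7
imul       -> -5306
bipush 22  -> -5306 22
isub       -> -5328
bipush -9  -> -5328 -9
iadd       -> -5337
bipush -4  -> -5337 -4
bipush -3  -> -5337 -4 -3
imul       -> -5337 12
iadd       -> -5325
ineg       -> 5325
bipush -4  -> 5325 -4
isub       -> 5329
bipush -5  -> 5329 -5
bipush -1  -> 5329 -5 -1

[5329, -5, -1]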